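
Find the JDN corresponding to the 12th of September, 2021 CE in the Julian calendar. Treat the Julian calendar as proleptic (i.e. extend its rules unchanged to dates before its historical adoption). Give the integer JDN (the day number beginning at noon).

2459483

Equivalently 25 September 2021 (Gregorian).
JDN 2400001 is 17 November 1858 CE (Gregorian), MJD 0; the target day is +59482 days from there, so JDN = 2459483.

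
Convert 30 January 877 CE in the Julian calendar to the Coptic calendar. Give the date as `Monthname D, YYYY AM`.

Both dates share Julian Day Number 2041412; in the Coptic calendar that is 5 Meshir 593 AM.

Meshir 5, 593 AM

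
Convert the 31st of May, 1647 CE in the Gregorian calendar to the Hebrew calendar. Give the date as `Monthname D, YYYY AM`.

Iyar 26, 5407 AM

Both dates share Julian Day Number 2322765; in the Hebrew calendar that is 26 Iyar 5407 AM.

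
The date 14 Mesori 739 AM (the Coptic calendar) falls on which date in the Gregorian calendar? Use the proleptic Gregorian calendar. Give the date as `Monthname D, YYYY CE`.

Both dates share Julian Day Number 2094927; in the Gregorian calendar that is 13 August 1023 CE.

August 13, 1023 CE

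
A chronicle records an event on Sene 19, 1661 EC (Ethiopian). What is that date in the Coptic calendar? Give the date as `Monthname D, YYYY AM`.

Julian Day Number of the source date = 2330824.
Converting JDN 2330824 to the Coptic calendar gives 19 Paoni 1385 AM.

Paoni 19, 1385 AM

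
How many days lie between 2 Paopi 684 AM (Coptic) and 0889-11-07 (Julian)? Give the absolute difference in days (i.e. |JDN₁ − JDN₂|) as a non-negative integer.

JDN of the first date = 2074527.
JDN of the second date = 2046076.
|2046076 − 2074527| = 28451.

28451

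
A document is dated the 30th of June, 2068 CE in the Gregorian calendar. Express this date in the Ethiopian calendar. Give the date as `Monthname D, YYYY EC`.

Both dates share Julian Day Number 2476563; in the Ethiopian calendar that is 23 Sene 2060 EC.

Sene 23, 2060 EC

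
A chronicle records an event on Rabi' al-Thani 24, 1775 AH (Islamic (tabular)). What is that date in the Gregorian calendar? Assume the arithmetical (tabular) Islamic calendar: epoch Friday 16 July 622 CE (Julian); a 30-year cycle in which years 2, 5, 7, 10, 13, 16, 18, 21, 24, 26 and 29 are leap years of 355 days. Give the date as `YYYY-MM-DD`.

Julian Day Number of the source date = 2577198.
Converting JDN 2577198 to the Gregorian calendar gives 11 January 2344 CE.

2344-01-11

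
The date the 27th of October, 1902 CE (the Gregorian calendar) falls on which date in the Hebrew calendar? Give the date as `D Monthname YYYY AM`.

26 Tishrei 5663 AM

Both dates share Julian Day Number 2416050; in the Hebrew calendar that is 26 Tishrei 5663 AM.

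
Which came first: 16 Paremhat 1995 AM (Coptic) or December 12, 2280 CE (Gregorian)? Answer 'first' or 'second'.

The two dates have Julian Day Numbers 2553533 and 2554159 respectively.
Since 2553533 < 2554159, the first date comes first.

first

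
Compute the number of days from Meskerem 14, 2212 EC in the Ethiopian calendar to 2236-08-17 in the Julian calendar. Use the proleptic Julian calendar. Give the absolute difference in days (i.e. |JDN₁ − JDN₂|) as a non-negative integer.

6184

First date → JDN 2531802; second date → JDN 2537986.
The interval is |2531802 − 2537986| = 6184 days.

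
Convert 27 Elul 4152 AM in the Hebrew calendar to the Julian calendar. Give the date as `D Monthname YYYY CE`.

1 September 392 CE

Julian Day Number of the source date = 1864480.
Converting JDN 1864480 to the Julian calendar gives 1 September 392 CE.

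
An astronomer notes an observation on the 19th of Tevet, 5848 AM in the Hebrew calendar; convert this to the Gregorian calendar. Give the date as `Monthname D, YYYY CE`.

Julian Day Number of the source date = 2483699.
Converting JDN 2483699 to the Gregorian calendar gives 13 January 2088 CE.

January 13, 2088 CE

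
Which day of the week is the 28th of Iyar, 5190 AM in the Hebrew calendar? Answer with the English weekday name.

Sunday

In the proleptic Gregorian calendar this is 30 May 1430 (JDN 2243506).
JDN 2243506 mod 7 = 6, and JDN 0 was a Monday, so this is a Sunday.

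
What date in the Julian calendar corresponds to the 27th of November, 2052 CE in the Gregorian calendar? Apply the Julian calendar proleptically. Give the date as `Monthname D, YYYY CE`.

At this point the Julian calendar is 13 days behind the Gregorian.
27 November 2052 Gregorian − 13 days → 14 November 2052 Julian.

November 14, 2052 CE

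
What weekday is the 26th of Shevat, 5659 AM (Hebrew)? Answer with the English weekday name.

Monday

This is JDN 2414692 (6 February 1899 Gregorian).
2414692 ≡ 0 (mod 7); counting from Monday = 0 gives Monday.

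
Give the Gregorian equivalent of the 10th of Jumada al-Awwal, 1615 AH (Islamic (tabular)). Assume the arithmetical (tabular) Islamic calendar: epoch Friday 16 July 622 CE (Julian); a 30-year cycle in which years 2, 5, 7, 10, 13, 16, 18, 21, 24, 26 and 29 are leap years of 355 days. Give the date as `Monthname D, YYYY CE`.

Both dates share Julian Day Number 2520515; in the Gregorian calendar that is 31 October 2188 CE.

October 31, 2188 CE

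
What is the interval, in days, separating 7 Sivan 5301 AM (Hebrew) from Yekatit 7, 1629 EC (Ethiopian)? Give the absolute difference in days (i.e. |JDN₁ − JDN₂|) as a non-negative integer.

First date → JDN 2284061; second date → JDN 2319004.
The interval is |2284061 − 2319004| = 34943 days.

34943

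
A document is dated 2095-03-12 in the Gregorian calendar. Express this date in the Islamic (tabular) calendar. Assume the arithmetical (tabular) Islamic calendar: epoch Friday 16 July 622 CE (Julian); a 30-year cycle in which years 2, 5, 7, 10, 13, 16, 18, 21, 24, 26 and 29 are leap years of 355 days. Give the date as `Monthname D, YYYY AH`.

Julian Day Number of the source date = 2486314.
Converting JDN 2486314 to the tabular Islamic calendar gives 6 Dhu al-Qa'dah 1518 AH.

Dhu al-Qa'dah 6, 1518 AH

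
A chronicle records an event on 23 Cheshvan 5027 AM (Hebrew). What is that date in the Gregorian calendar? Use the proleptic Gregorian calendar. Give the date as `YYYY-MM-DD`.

1266-10-31

Both dates share Julian Day Number 2183761; in the Gregorian calendar that is 31 October 1266 CE.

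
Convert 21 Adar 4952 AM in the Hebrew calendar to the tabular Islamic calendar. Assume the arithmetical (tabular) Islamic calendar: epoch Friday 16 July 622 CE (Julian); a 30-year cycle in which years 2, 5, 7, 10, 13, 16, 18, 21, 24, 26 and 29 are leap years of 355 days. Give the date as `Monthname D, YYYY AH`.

Both dates share Julian Day Number 2156503; in the tabular Islamic calendar that is 21 Safar 588 AH.

Safar 21, 588 AH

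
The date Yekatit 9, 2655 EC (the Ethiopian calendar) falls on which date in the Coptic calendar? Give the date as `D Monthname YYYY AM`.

9 Meshir 2379 AM

Julian Day Number of the source date = 2693752.
Converting JDN 2693752 to the Coptic calendar gives 9 Meshir 2379 AM.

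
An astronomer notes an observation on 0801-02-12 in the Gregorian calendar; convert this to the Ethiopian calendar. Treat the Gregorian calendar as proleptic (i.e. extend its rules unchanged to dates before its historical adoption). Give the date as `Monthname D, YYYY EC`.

Yekatit 14, 793 EC

Both dates share Julian Day Number 2013662; in the Ethiopian calendar that is 14 Yekatit 793 EC.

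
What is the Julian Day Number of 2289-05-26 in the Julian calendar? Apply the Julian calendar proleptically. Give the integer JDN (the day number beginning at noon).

2557261

Equivalently 10 June 2289 (Gregorian).
JDN 2451545 is 1 January 2000 CE (Gregorian); the target day is +105716 days from there, so JDN = 2557261.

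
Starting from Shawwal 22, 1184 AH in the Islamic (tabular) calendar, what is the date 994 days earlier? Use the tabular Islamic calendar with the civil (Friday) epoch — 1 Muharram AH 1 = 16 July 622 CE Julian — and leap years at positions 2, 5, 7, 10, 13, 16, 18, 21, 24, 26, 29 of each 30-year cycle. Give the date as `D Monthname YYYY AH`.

3 Muharram 1182 AH

The starting date is JDN 2367943; 2367943 − 994 = 2366949.
JDN 2366949 corresponds to 3 Muharram 1182 AH.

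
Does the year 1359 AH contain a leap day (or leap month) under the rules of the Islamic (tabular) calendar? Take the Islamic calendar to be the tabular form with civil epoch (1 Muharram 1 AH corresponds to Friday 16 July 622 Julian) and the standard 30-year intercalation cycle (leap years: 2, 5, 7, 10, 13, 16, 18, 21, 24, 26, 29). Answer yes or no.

Year 1359 AH is year 9 of its 30-year cycle; leap positions are 2, 5, 7, 10, 13, 16, 18, 21, 24, 26, 29, so it is a common year (354 days).

no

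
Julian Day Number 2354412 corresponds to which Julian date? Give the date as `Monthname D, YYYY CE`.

JDN 2354412 is 22 January 1734 in the Gregorian calendar.
In the Julian calendar that day is January 11, 1734 CE.

January 11, 1734 CE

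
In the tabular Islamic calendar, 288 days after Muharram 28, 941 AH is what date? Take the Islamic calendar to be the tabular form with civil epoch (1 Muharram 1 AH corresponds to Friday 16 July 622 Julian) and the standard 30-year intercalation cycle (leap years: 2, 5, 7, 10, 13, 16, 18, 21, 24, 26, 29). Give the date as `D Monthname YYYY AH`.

Counting 288 days forward from JDN 2281572 reaches JDN 2281860, which is 21 Dhu al-Qa'dah 941 AH.

21 Dhu al-Qa'dah 941 AH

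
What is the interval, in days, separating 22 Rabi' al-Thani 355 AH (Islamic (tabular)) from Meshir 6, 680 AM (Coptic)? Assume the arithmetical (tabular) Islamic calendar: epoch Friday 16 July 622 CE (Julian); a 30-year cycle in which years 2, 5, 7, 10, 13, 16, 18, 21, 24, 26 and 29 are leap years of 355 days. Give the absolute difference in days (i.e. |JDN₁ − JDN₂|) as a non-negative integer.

806

First date → JDN 2073996; second date → JDN 2073190.
The interval is |2073996 − 2073190| = 806 days.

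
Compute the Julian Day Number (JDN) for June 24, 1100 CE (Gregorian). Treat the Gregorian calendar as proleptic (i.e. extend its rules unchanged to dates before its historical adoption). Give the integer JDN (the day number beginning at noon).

2123001

JDN 2451545 is 1 January 2000 CE (Gregorian); the target day is −328544 days from there, so JDN = 2123001.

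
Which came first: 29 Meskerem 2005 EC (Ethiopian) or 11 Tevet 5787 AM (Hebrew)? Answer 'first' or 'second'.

First date → JDN 2456210; second date → JDN 2461396.
JDN 2456210 < JDN 2461396, so the first date is earlier.

first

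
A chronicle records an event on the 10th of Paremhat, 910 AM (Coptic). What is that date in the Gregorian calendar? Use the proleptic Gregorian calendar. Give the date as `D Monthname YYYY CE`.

Both dates share Julian Day Number 2157231; in the Gregorian calendar that is 13 March 1194 CE.

13 March 1194 CE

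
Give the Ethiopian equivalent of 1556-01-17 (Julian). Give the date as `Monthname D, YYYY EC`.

Both dates share Julian Day Number 2289403; in the Ethiopian calendar that is 21 Tir 1548 EC.

Tir 21, 1548 EC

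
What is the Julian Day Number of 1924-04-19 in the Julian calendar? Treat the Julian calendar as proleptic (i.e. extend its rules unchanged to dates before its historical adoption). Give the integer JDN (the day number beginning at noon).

2423908

Equivalently 2 May 1924 (Gregorian).
JDN 2400001 is 17 November 1858 CE (Gregorian), MJD 0; the target day is +23907 days from there, so JDN = 2423908.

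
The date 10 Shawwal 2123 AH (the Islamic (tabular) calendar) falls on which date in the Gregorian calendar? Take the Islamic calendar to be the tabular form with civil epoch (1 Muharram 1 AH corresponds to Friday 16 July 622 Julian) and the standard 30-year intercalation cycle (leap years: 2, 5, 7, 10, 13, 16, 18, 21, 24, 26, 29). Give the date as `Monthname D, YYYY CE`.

February 10, 2682 CE

Both dates share Julian Day Number 2700681; in the Gregorian calendar that is 10 February 2682 CE.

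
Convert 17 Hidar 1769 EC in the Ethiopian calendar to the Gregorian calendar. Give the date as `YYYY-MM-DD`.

1776-11-24

Julian Day Number of the source date = 2370059.
Converting JDN 2370059 to the Gregorian calendar gives 24 November 1776 CE.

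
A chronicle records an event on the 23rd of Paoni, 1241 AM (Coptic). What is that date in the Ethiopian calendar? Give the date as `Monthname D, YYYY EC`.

Both dates share Julian Day Number 2278232; in the Ethiopian calendar that is 23 Sene 1517 EC.

Sene 23, 1517 EC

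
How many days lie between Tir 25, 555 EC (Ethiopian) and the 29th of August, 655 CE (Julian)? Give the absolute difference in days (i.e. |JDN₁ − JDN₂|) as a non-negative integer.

33824

JDN of the first date = 1926713.
JDN of the second date = 1960537.
|1960537 − 1926713| = 33824.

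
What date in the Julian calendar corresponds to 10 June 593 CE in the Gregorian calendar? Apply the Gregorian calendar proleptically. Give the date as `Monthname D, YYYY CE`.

June 8, 593 CE

At this point the Julian calendar is 2 days behind the Gregorian.
10 June 593 Gregorian − 2 days → 8 June 593 Julian.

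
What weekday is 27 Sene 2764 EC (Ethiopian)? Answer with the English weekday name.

Equivalently 10 July 2772 Gregorian, JDN 2733703.
2733703 ≡ 0 (mod 7); counting from Monday = 0 gives Monday.

Monday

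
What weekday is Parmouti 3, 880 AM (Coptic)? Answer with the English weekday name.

Sunday

In the proleptic Gregorian calendar this is 5 April 1164 (JDN 2146297).
JDN 2146297 mod 7 = 6, and JDN 0 was a Monday, so this is a Sunday.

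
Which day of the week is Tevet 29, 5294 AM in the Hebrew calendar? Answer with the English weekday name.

In the proleptic Gregorian calendar this is 26 January 1534 (JDN 2281367).
JDN 2281367 mod 7 = 4, and JDN 0 was a Monday, so this is a Friday.

Friday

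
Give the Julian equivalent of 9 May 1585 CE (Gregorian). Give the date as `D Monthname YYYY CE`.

29 April 1585 CE

The Julian–Gregorian offset here is 10 days (Julian trailing).
9 May 1585 Gregorian − 10 days → 29 April 1585 Julian.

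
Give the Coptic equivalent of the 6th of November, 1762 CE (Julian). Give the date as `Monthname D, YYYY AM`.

Hathor 10, 1479 AM

Both dates share Julian Day Number 2364938; in the Coptic calendar that is 10 Hathor 1479 AM.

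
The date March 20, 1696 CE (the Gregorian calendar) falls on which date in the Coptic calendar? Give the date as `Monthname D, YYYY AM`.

Both dates share Julian Day Number 2340591; in the Coptic calendar that is 14 Paremhat 1412 AM.

Paremhat 14, 1412 AM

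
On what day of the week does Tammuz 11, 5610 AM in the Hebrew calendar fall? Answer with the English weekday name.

Friday

Equivalently 21 June 1850 Gregorian, JDN 2396930.
Since JDN mod 7 = 4 (0 = Monday), the day is Friday.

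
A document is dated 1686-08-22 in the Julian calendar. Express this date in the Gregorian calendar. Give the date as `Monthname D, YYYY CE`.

At this point the Julian calendar is 10 days behind the Gregorian.
22 August 1686 Julian + 10 days → 1 September 1686 Gregorian.

September 1, 1686 CE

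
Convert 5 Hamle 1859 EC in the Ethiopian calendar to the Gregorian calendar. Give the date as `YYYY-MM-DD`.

Both dates share Julian Day Number 2403159; in the Gregorian calendar that is 11 July 1867 CE.

1867-07-11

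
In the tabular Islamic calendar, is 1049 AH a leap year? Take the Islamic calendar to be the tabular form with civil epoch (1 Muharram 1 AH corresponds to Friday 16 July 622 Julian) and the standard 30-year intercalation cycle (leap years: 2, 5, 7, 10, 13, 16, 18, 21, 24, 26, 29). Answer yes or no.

yes

Year 1049 AH is year 29 of its 30-year cycle; leap positions are 2, 5, 7, 10, 13, 16, 18, 21, 24, 26, 29, so it is a leap year (355 days).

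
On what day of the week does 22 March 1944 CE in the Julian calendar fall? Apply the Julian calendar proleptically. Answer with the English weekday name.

Tuesday

Equivalently 4 April 1944 Gregorian, JDN 2431185.
JDN 2431185 mod 7 = 1, and JDN 0 was a Monday, so this is a Tuesday.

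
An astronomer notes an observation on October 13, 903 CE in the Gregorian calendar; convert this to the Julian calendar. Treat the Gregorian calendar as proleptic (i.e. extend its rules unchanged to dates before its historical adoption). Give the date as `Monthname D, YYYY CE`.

For dates in this range the Gregorian date is 5 days ahead of the Julian.
13 October 903 Gregorian − 5 days → 8 October 903 Julian.

October 8, 903 CE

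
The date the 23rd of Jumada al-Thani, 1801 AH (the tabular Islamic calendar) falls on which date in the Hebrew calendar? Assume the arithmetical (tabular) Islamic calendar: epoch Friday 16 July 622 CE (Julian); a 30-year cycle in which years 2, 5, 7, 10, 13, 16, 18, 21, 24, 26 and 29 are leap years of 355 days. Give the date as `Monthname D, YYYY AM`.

The source date corresponds to 31 May 2369 in the Gregorian calendar (JDN 2586470).
That day falls on 24 Iyar 6129 AM in the Hebrew calendar.

Iyar 24, 6129 AM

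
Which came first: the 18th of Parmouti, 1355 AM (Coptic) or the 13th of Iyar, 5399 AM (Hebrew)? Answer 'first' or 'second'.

first

First date → JDN 2319805; second date → JDN 2319829.
JDN 2319805 < JDN 2319829, so the first date is earlier.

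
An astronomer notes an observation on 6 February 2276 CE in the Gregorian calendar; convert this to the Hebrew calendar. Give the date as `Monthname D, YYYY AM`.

Shevat 21, 6036 AM

Both dates share Julian Day Number 2552388; in the Hebrew calendar that is 21 Shevat 6036 AM.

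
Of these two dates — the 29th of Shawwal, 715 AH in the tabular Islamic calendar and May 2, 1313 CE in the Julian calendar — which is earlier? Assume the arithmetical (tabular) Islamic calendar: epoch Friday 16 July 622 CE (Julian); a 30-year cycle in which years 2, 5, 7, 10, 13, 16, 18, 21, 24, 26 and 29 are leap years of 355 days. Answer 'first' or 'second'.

Converting both to JDN: 2201752 vs 2200753; the smaller is the second.

second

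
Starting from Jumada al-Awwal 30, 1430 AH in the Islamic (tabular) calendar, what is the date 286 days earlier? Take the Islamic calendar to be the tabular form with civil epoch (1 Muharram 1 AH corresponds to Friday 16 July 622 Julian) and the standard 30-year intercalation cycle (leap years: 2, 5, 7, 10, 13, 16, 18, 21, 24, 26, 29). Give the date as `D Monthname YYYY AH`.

JDN of Jumada al-Awwal 30, 1430 AH = 2454977.
2454977 − 286 = 2454691.
JDN 2454691 in the tabular Islamic calendar is 9 Sha'ban 1429 AH.

9 Sha'ban 1429 AH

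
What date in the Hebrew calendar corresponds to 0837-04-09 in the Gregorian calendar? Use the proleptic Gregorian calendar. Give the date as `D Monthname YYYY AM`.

Julian Day Number of the source date = 2026867.
Converting JDN 2026867 to the Hebrew calendar gives 26 Nisan 4597 AM.

26 Nisan 4597 AM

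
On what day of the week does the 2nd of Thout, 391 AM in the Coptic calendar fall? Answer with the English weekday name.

Equivalently 2 September 674 Gregorian, JDN 1967478.
JDN 1967478 mod 7 = 2, and JDN 0 was a Monday, so this is a Wednesday.

Wednesday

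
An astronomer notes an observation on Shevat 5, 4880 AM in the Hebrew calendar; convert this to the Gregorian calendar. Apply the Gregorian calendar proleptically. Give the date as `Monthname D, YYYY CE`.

January 14, 1120 CE

Both dates share Julian Day Number 2130144; in the Gregorian calendar that is 14 January 1120 CE.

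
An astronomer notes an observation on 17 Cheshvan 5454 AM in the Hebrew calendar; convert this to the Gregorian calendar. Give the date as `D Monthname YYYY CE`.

Julian Day Number of the source date = 2339736.
Converting JDN 2339736 to the Gregorian calendar gives 16 November 1693 CE.

16 November 1693 CE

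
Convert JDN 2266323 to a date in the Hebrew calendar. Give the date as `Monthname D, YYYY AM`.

The proleptic Gregorian equivalent of JDN 2266323 is 17 November 1492.
In the Hebrew calendar that day is Cheshvan 18, 5253 AM.

Cheshvan 18, 5253 AM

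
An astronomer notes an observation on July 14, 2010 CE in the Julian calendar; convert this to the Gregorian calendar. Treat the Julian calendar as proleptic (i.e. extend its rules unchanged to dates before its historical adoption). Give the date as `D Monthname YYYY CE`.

27 July 2010 CE

For dates in this range the Gregorian date is 13 days ahead of the Julian.
14 July 2010 Julian + 13 days → 27 July 2010 Gregorian.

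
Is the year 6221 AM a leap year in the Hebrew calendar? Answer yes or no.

yes

Hebrew year 6221 is year 8 of its 19-year Metonic cycle; leap years are at positions 3, 6, 8, 11, 14, 17, 19, so it is a leap year (13 months).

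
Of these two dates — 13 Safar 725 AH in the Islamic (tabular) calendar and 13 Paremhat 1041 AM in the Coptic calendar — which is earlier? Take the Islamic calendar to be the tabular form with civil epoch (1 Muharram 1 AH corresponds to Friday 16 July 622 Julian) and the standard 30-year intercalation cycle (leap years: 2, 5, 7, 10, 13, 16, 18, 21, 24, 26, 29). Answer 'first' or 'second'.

Converting both to JDN: 2205043 vs 2205082; the smaller is the first.

first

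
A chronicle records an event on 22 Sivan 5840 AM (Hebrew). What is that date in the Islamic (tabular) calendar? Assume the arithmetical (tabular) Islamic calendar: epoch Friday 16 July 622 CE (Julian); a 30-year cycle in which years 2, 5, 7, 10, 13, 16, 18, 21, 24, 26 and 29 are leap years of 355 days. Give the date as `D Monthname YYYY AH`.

Both dates share Julian Day Number 2480925; in the tabular Islamic calendar that is 20 Sha'ban 1503 AH.

20 Sha'ban 1503 AH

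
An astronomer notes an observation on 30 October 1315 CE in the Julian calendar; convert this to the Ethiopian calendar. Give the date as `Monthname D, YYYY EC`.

Both dates share Julian Day Number 2201664; in the Ethiopian calendar that is 2 Hidar 1308 EC.

Hidar 2, 1308 EC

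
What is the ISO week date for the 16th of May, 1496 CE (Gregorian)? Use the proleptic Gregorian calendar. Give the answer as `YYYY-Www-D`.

1496-W20-6

The weekday is Saturday (ISO weekday 6).
That Saturday belongs to ISO week 20 of ISO year 1496.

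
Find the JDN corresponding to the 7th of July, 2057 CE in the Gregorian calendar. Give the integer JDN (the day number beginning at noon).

JDN 2451545 is 1 January 2000 CE (Gregorian); the target day is +21007 days from there, so JDN = 2472552.

2472552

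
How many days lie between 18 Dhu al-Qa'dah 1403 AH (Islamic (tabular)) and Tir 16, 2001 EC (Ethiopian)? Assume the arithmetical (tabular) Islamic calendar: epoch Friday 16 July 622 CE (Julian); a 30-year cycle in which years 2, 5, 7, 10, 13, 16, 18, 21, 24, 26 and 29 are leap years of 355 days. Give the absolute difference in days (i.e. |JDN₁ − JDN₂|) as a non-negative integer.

First date → JDN 2445574; second date → JDN 2454856.
The interval is |2445574 − 2454856| = 9282 days.

9282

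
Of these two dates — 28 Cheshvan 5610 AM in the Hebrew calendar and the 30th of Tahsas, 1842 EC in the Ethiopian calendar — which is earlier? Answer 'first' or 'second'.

first

First date → JDN 2396710; second date → JDN 2396765.
JDN 2396710 < JDN 2396765, so the first date is earlier.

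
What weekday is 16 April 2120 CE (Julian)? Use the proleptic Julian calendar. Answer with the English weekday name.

Tuesday

Equivalently 30 April 2120 Gregorian, JDN 2495494.
Since JDN mod 7 = 1 (0 = Monday), the day is Tuesday.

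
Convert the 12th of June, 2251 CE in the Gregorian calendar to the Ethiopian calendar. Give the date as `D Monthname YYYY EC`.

3 Sene 2243 EC

Both dates share Julian Day Number 2543383; in the Ethiopian calendar that is 3 Sene 2243 EC.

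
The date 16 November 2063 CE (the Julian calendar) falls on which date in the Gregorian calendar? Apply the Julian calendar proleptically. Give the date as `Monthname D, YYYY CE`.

For dates in this range the Gregorian date is 13 days ahead of the Julian.
16 November 2063 Julian + 13 days → 29 November 2063 Gregorian.

November 29, 2063 CE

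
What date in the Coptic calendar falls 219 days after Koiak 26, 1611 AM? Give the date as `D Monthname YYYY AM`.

Counting 219 days forward from JDN 2413197 reaches JDN 2413416, which is 5 Mesori 1611 AM.

5 Mesori 1611 AM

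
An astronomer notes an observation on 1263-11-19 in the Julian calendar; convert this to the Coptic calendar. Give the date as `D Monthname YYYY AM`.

Julian Day Number of the source date = 2182691.
Converting JDN 2182691 to the Coptic calendar gives 22 Hathor 980 AM.

22 Hathor 980 AM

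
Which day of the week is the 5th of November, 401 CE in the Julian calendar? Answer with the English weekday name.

In the proleptic Gregorian calendar this is 6 November 401 (JDN 1867832).
1867832 ≡ 1 (mod 7); counting from Monday = 0 gives Tuesday.

Tuesday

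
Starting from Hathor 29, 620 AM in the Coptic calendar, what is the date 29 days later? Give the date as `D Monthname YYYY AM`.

28 Koiak 620 AM

JDN of Hathor 29, 620 AM = 2051208.
2051208 + 29 = 2051237.
JDN 2051237 in the Coptic calendar is 28 Koiak 620 AM.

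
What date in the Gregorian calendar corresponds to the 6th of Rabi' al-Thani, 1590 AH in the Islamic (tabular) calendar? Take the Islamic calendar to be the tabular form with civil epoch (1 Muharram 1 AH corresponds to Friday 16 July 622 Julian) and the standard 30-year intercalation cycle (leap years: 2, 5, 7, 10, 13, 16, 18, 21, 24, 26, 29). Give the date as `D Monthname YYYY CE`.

Julian Day Number of the source date = 2511623.
Converting JDN 2511623 to the Gregorian calendar gives 27 June 2164 CE.

27 June 2164 CE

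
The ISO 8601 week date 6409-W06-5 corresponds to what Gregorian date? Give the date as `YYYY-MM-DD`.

6409-02-06

ISO week 1 of 6409 is the week containing the first Thursday of 6409.
Week 6, day 5 (Friday) lands on 6409-02-06.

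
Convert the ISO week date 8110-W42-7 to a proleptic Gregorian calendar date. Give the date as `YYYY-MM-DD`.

ISO week 1 of 8110 is the week containing the first Thursday of 8110.
Week 42, day 7 (Sunday) lands on 8110-10-19.

8110-10-19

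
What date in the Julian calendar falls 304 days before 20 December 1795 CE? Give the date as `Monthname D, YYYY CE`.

Counting 304 days back from JDN 2377035 reaches JDN 2376731, which is February 19, 1795 CE.

February 19, 1795 CE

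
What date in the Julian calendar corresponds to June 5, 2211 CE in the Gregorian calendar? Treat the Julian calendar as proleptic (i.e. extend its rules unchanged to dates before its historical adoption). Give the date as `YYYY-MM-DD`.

The Julian–Gregorian offset here is 15 days (Julian trailing).
5 June 2211 Gregorian − 15 days → 21 May 2211 Julian.

2211-05-21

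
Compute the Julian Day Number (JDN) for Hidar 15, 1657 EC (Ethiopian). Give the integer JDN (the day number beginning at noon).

In the Gregorian calendar the same day is 21 November 1664.
JDN 2451545 is 1 January 2000 CE (Gregorian); the target day is −122396 days from there, so JDN = 2329149.

2329149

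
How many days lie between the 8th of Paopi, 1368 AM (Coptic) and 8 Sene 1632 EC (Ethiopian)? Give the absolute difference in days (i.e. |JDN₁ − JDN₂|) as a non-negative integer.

First date → JDN 2324364; second date → JDN 2320221.
The interval is |2324364 − 2320221| = 4143 days.

4143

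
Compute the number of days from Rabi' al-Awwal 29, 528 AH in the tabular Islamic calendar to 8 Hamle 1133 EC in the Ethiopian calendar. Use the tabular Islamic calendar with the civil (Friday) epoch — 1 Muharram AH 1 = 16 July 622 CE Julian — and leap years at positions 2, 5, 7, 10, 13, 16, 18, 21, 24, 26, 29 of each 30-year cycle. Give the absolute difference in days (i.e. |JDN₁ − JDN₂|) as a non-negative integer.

JDN of the first date = 2135278.
JDN of the second date = 2137991.
|2137991 − 2135278| = 2713.

2713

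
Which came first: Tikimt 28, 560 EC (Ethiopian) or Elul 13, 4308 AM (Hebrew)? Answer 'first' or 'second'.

The two dates have Julian Day Numbers 1928453 and 1921460 respectively.
Since 1921460 < 1928453, the second date comes first.

second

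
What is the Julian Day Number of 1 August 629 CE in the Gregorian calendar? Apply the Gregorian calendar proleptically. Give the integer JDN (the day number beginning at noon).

1951010

JDN 2299161 is 15 October 1582 CE (Gregorian); the target day is −348151 days from there, so JDN = 1951010.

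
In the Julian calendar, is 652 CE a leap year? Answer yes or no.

yes

652 mod 4 = 0, so it is a leap year in the Julian calendar.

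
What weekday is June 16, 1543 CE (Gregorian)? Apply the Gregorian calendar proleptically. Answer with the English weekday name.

2284795 ≡ 2 (mod 7); counting from Monday = 0 gives Wednesday.

Wednesday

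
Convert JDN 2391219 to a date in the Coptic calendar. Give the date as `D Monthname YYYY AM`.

The Gregorian equivalent of JDN 2391219 is 1 November 1834.
In the Coptic calendar that day is 23 Paopi 1551 AM.

23 Paopi 1551 AM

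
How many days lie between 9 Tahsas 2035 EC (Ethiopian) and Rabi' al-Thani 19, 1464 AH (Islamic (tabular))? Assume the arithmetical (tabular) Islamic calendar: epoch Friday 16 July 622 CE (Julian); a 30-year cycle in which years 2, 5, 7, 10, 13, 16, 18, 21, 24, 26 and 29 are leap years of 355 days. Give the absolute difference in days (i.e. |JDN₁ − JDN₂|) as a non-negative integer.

252

First date → JDN 2467237; second date → JDN 2466985.
The interval is |2467237 − 2466985| = 252 days.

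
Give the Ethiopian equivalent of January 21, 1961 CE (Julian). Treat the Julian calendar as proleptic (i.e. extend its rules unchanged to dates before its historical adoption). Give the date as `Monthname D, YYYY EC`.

The source date corresponds to 3 February 1961 in the Gregorian calendar (JDN 2437334).
That day falls on 26 Tir 1953 EC in the Ethiopian calendar.

Tir 26, 1953 EC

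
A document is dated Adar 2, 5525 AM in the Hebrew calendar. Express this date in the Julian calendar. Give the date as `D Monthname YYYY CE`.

Julian Day Number of the source date = 2365767.
Converting JDN 2365767 to the Julian calendar gives 12 February 1765 CE.

12 February 1765 CE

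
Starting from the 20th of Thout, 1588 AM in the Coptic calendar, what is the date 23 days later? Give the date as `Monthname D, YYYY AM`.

The starting date is JDN 2404701; 2404701 + 23 = 2404724.
JDN 2404724 corresponds to Paopi 13, 1588 AM.

Paopi 13, 1588 AM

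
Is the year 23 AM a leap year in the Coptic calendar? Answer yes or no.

yes

23 mod 4 = 3; in the Coptic calendar a year is leap when year mod 4 = 3, so it is a leap year.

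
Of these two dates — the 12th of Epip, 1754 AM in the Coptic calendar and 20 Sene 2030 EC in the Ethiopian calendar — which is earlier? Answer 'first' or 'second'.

Converting both to JDN: 2465624 vs 2465602; the smaller is the second.

second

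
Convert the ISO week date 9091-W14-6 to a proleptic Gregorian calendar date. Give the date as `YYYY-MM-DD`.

9091-04-04

ISO week 1 of 9091 is the week containing the first Thursday of 9091.
Week 14, day 6 (Saturday) lands on 9091-04-04.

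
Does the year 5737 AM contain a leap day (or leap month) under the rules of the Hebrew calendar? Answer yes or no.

no

Hebrew year 5737 is year 18 of its 19-year Metonic cycle; leap years are at positions 3, 6, 8, 11, 14, 17, 19, so it is a common year (12 months).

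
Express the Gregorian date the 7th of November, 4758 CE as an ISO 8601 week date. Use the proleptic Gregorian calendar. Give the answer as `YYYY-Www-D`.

The weekday is Friday (ISO weekday 5).
That Friday belongs to ISO week 45 of ISO year 4758.

4758-W45-5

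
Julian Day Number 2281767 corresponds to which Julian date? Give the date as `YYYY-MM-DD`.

The proleptic Gregorian equivalent of JDN 2281767 is 2 March 1535.
In the Julian calendar that day is 1535-02-20.

1535-02-20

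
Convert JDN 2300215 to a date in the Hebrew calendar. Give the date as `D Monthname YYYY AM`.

JDN 2300215 is 3 September 1585 in the Gregorian calendar.
In the Hebrew calendar that day is 9 Elul 5345 AM.

9 Elul 5345 AM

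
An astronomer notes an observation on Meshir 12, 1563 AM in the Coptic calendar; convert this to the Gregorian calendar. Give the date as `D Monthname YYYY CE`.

18 February 1847 CE

Both dates share Julian Day Number 2395711; in the Gregorian calendar that is 18 February 1847 CE.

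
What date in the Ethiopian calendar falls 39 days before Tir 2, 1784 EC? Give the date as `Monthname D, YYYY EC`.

The starting date is JDN 2375583; 2375583 − 39 = 2375544.
JDN 2375544 corresponds to Hidar 23, 1784 EC.

Hidar 23, 1784 EC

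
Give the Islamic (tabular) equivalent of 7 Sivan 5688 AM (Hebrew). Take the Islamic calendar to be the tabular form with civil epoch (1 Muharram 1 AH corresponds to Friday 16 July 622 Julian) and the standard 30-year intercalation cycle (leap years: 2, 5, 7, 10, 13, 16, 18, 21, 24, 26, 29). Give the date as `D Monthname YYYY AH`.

Both dates share Julian Day Number 2425393; in the tabular Islamic calendar that is 6 Dhu al-Hijjah 1346 AH.

6 Dhu al-Hijjah 1346 AH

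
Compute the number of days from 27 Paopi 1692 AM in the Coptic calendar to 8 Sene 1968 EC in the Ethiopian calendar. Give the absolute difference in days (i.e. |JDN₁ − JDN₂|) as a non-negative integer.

JDN of the first date = 2442724.
JDN of the second date = 2442945.
|2442945 − 2442724| = 221.

221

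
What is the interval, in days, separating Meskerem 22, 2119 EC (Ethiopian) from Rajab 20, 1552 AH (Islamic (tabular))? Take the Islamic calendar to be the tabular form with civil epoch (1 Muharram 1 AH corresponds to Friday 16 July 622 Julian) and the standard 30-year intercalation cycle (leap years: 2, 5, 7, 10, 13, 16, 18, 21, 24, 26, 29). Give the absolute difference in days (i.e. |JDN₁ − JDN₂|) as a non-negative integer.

JDN of the first date = 2497841.
JDN of the second date = 2498259.
|2498259 − 2497841| = 418.

418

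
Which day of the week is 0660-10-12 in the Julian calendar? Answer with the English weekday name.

In the proleptic Gregorian calendar this is 15 October 660 (JDN 1962408).
Since JDN mod 7 = 0 (0 = Monday), the day is Monday.

Monday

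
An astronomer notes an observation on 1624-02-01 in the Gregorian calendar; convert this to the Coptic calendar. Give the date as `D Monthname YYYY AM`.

26 Tobi 1340 AM

Julian Day Number of the source date = 2314245.
Converting JDN 2314245 to the Coptic calendar gives 26 Tobi 1340 AM.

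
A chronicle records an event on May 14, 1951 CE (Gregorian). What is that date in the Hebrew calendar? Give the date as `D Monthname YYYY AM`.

8 Iyar 5711 AM

Julian Day Number of the source date = 2433781.
Converting JDN 2433781 to the Hebrew calendar gives 8 Iyar 5711 AM.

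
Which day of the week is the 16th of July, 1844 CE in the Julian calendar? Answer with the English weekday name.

Sunday

This is JDN 2394776 (28 July 1844 Gregorian).
Since JDN mod 7 = 6 (0 = Monday), the day is Sunday.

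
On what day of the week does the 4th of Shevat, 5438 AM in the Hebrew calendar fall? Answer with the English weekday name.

Thursday

In the Gregorian calendar this is 27 January 1678 (JDN 2333964).
Since JDN mod 7 = 3 (0 = Monday), the day is Thursday.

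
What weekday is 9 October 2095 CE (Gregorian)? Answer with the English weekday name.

Sunday

2486525 ≡ 6 (mod 7); counting from Monday = 0 gives Sunday.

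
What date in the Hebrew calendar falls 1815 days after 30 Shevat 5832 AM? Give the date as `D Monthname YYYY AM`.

14 Shevat 5837 AM

Counting 1815 days forward from JDN 2477892 reaches JDN 2479707, which is 14 Shevat 5837 AM.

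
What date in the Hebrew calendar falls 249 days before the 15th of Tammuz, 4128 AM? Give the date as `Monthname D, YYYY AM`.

Counting 249 days back from JDN 1855638 reaches JDN 1855389, which is Cheshvan 2, 4128 AM.

Cheshvan 2, 4128 AM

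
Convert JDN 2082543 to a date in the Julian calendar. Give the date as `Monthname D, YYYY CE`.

JDN 2082543 is 15 September 989 in the proleptic Gregorian calendar.
In the Julian calendar that day is September 10, 989 CE.

September 10, 989 CE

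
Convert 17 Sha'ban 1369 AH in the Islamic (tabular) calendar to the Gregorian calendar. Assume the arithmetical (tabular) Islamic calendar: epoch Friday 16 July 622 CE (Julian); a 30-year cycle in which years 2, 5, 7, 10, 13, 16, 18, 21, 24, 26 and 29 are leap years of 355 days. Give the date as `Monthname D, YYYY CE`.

Both dates share Julian Day Number 2433437; in the Gregorian calendar that is 4 June 1950 CE.

June 4, 1950 CE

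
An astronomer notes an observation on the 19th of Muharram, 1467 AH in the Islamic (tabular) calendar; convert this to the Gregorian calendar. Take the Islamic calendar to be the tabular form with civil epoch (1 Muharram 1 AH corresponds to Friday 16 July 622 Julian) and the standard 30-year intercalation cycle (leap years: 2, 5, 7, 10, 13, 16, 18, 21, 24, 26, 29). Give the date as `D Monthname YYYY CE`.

Both dates share Julian Day Number 2467960; in the Gregorian calendar that is 10 December 2044 CE.

10 December 2044 CE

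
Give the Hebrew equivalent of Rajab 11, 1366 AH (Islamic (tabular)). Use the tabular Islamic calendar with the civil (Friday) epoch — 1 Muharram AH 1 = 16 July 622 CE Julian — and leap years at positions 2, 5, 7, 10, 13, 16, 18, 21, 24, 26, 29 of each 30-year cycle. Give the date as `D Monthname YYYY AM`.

Julian Day Number of the source date = 2432337.
Converting JDN 2432337 to the Hebrew calendar gives 12 Sivan 5707 AM.

12 Sivan 5707 AM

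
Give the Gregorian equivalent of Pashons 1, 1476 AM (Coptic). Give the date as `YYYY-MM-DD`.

Both dates share Julian Day Number 2364014; in the Gregorian calendar that is 7 May 1760 CE.

1760-05-07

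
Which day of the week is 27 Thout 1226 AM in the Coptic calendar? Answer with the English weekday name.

Monday

In the proleptic Gregorian calendar this is 4 October 1509 (JDN 2272487).
2272487 ≡ 0 (mod 7); counting from Monday = 0 gives Monday.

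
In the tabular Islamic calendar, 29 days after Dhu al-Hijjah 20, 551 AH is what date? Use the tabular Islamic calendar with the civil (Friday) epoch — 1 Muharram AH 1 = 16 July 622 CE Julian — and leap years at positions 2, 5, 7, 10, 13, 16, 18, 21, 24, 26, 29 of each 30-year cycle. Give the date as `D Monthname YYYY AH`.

Counting 29 days forward from JDN 2143686 reaches JDN 2143715, which is 20 Muharram 552 AH.

20 Muharram 552 AH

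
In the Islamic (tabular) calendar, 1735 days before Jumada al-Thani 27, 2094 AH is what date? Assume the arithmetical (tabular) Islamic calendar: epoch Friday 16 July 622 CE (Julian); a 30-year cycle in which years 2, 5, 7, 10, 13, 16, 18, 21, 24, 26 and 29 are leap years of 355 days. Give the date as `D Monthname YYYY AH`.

4 Sha'ban 2089 AH

Counting 1735 days back from JDN 2690303 reaches JDN 2688568, which is 4 Sha'ban 2089 AH.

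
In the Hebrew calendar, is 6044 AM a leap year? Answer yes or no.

Hebrew year 6044 is year 2 of its 19-year Metonic cycle; leap years are at positions 3, 6, 8, 11, 14, 17, 19, so it is a common year (12 months).

no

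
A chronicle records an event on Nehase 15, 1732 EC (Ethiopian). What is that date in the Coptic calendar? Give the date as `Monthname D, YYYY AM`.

Mesori 15, 1456 AM

Both dates share Julian Day Number 2356813; in the Coptic calendar that is 15 Mesori 1456 AM.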